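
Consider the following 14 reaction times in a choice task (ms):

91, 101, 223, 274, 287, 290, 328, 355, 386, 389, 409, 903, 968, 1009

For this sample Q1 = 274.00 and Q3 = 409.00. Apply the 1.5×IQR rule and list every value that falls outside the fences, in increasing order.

IQR = Q3 − Q1 = 409.00 − 274.00 = 135.00.
Lower fence = Q1 − 1.5·IQR = 274.00 − 202.50 = 71.50.
Upper fence = Q3 + 1.5·IQR = 409.00 + 202.50 = 611.50.
903 > 611.50 → outlier.
968 > 611.50 → outlier.
1009 > 611.50 → outlier.
All remaining values lie within [71.50, 611.50].

903, 968, 1009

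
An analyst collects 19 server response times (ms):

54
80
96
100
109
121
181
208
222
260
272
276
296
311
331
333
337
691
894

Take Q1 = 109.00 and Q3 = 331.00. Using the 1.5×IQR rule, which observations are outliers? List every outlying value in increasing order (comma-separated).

691, 894

IQR = Q3 − Q1 = 331.00 − 109.00 = 222.00.
Lower fence = Q1 − 1.5·IQR = 109.00 − 333.00 = -224.00.
Upper fence = Q3 + 1.5·IQR = 331.00 + 333.00 = 664.00.
691 > 664.00 → outlier.
894 > 664.00 → outlier.
All remaining values lie within [-224.00, 664.00].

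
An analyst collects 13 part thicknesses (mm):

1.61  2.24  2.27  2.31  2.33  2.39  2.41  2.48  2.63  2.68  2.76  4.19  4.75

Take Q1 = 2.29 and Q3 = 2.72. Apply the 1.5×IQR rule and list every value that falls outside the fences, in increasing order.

1.61, 4.19, 4.75

IQR = Q3 − Q1 = 2.72 − 2.29 = 0.43.
Lower fence = Q1 − 1.5·IQR = 2.29 − 0.645 = 1.645.
Upper fence = Q3 + 1.5·IQR = 2.72 + 0.645 = 3.365.
1.61 < 1.645 → outlier.
4.19 > 3.365 → outlier.
4.75 > 3.365 → outlier.
All remaining values lie within [1.645, 3.365].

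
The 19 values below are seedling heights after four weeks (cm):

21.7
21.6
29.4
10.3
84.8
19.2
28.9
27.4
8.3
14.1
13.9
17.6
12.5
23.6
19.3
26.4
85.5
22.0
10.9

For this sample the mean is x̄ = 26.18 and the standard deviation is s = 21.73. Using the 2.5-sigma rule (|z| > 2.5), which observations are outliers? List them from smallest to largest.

Cutoffs at x̄ ± 2.5s: 26.18 ± 2.5·21.73 = [-28.145, 80.505].
84.8: z = 2.70, |z| > 2.5 → outlier.
85.5: z = 2.73, |z| > 2.5 → outlier.
Every other value lies within [-28.145, 80.505].

84.8, 85.5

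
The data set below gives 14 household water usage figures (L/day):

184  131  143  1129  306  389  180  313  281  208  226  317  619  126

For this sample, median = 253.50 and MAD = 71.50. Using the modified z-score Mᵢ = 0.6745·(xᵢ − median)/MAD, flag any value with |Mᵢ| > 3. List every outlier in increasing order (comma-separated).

|Mᵢ| > 3 ⇔ |xᵢ − 253.50| > 3·71.50/0.6745 = 318.01.
So outliers lie outside [-64.51, 571.51].
619: M = 3.45 → outlier.
1129: M = 8.26 → outlier.

619, 1129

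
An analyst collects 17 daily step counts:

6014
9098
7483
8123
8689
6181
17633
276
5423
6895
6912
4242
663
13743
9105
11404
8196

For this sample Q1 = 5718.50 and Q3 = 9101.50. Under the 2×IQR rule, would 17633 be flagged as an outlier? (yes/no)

yes

IQR = Q3 − Q1 = 9101.50 − 5718.50 = 3383.00.
Lower fence = Q1 − 2·IQR = 5718.50 − 6766.00 = -1047.50.
Upper fence = Q3 + 2·IQR = 9101.50 + 6766.00 = 15867.50.
17633 lies above the upper fence.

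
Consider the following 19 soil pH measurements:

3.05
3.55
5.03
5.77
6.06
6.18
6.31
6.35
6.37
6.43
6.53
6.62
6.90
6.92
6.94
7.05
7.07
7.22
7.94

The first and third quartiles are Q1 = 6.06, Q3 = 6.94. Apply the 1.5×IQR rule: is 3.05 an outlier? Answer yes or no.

IQR = Q3 − Q1 = 6.94 − 6.06 = 0.88.
Lower fence = Q1 − 1.5·IQR = 6.06 − 1.32 = 4.74.
Upper fence = Q3 + 1.5·IQR = 6.94 + 1.32 = 8.26.
3.05 lies below the lower fence.

yes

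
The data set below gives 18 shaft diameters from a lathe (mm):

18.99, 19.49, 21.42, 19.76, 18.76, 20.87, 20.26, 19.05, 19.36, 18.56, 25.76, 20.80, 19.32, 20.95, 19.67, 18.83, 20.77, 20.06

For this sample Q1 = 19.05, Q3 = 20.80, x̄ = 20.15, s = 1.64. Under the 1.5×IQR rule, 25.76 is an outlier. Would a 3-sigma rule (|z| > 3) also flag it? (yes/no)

z = (25.76 − 20.15) / 1.64 = 3.42.
|z| = 3.42 > 3.

yes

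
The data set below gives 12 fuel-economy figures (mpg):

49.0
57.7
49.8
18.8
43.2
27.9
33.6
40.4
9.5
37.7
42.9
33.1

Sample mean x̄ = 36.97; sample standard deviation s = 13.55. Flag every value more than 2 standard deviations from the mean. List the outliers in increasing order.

Cutoffs at x̄ ± 2s: 36.97 ± 2·13.55 = [9.87, 64.07].
9.5: z = -2.03, |z| > 2 → outlier.
Every other value lies within [9.87, 64.07].

9.5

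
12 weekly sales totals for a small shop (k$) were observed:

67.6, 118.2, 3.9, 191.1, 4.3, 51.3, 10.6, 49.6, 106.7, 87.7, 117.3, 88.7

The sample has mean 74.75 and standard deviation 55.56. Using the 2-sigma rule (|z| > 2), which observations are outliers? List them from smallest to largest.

191.1

Cutoffs at x̄ ± 2s: 74.75 ± 2·55.56 = [-36.37, 185.87].
191.1: z = 2.09, |z| > 2 → outlier.
Every other value lies within [-36.37, 185.87].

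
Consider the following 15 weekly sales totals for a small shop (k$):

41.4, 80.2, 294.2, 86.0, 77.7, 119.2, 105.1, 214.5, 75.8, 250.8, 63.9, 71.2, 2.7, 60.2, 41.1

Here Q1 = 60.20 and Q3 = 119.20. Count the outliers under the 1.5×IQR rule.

IQR = 59.00; fences at 60.20 − 88.50 = -28.30 and 119.20 + 88.50 = 207.70.
Outside the cutoffs: 214.5, 250.8, 294.2.

3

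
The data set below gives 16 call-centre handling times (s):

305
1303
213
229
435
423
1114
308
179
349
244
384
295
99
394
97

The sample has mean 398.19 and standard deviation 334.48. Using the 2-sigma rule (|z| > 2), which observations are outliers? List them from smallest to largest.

Cutoffs at x̄ ± 2s: 398.19 ± 2·334.48 = [-270.77, 1067.15].
1114: z = 2.14, |z| > 2 → outlier.
1303: z = 2.71, |z| > 2 → outlier.
Every other value lies within [-270.77, 1067.15].

1114, 1303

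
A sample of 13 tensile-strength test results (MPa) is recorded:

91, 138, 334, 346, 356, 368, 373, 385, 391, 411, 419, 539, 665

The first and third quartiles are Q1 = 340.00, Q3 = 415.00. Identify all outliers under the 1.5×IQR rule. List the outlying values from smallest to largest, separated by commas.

91, 138, 539, 665

IQR = Q3 − Q1 = 415.00 − 340.00 = 75.00.
Lower fence = Q1 − 1.5·IQR = 340.00 − 112.50 = 227.50.
Upper fence = Q3 + 1.5·IQR = 415.00 + 112.50 = 527.50.
91 < 227.50 → outlier.
138 < 227.50 → outlier.
539 > 527.50 → outlier.
665 > 527.50 → outlier.
All remaining values lie within [227.50, 527.50].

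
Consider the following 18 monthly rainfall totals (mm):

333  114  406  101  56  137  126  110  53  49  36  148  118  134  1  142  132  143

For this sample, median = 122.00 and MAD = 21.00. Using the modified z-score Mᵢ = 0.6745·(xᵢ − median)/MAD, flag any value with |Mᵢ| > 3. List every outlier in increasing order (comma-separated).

1, 333, 406

|Mᵢ| > 3 ⇔ |xᵢ − 122.00| > 3·21.00/0.6745 = 93.40.
So outliers lie outside [28.60, 215.40].
1: M = -3.89 → outlier.
333: M = 6.78 → outlier.
406: M = 9.12 → outlier.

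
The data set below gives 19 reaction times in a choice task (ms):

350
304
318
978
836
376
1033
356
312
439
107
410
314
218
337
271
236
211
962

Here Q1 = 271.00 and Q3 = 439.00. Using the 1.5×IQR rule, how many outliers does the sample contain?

IQR = 168.00; fences at 271.00 − 252.00 = 19.00 and 439.00 + 252.00 = 691.00.
Outside the cutoffs: 836, 962, 978, 1033.

4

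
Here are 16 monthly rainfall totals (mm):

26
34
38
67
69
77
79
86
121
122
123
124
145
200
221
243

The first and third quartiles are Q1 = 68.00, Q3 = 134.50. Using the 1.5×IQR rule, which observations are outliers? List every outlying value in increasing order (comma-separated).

243

IQR = Q3 − Q1 = 134.50 − 68.00 = 66.50.
Lower fence = Q1 − 1.5·IQR = 68.00 − 99.75 = -31.75.
Upper fence = Q3 + 1.5·IQR = 134.50 + 99.75 = 234.25.
243 > 234.25 → outlier.
All remaining values lie within [-31.75, 234.25].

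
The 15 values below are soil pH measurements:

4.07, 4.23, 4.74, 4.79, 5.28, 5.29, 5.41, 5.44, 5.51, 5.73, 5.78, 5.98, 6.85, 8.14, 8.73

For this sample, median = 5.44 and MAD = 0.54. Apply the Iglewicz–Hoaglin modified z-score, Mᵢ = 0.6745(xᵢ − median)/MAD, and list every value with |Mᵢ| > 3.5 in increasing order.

8.73

|Mᵢ| > 3.5 ⇔ |xᵢ − 5.44| > 3.5·0.54/0.6745 = 2.80.
So outliers lie outside [2.64, 8.24].
8.73: M = 4.11 → outlier.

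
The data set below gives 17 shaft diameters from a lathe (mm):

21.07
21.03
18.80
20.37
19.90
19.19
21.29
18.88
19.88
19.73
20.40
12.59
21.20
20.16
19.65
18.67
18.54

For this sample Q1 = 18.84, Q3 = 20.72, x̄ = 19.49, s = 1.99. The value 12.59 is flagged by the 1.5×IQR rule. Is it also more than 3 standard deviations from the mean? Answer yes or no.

yes

z = (12.59 − 19.49) / 1.99 = -3.47.
|z| = 3.47 > 3.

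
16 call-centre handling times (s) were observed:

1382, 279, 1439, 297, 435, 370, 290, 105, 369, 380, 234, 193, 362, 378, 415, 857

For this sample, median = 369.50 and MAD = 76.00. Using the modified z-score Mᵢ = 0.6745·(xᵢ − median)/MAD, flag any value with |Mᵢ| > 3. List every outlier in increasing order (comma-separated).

857, 1382, 1439

|Mᵢ| > 3 ⇔ |xᵢ − 369.50| > 3·76.00/0.6745 = 338.03.
So outliers lie outside [31.47, 707.53].
857: M = 4.33 → outlier.
1382: M = 8.99 → outlier.
1439: M = 9.49 → outlier.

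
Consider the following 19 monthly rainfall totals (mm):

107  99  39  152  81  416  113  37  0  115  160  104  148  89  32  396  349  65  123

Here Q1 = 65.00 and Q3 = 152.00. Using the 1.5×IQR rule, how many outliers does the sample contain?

3

IQR = 87.00; fences at 65.00 − 130.50 = -65.50 and 152.00 + 130.50 = 282.50.
Outside the cutoffs: 349, 396, 416.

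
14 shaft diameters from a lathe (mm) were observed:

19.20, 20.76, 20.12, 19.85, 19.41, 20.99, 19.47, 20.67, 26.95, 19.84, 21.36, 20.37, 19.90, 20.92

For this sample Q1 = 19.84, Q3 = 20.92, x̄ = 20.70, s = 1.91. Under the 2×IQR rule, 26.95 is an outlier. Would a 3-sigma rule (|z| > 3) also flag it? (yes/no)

yes

z = (26.95 − 20.70) / 1.91 = 3.27.
|z| = 3.27 > 3.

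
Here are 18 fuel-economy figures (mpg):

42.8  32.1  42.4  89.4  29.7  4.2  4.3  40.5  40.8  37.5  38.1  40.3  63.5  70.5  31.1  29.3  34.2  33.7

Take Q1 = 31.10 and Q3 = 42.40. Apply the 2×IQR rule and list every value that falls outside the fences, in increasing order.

4.2, 4.3, 70.5, 89.4

IQR = Q3 − Q1 = 42.40 − 31.10 = 11.30.
Lower fence = Q1 − 2·IQR = 31.10 − 22.60 = 8.50.
Upper fence = Q3 + 2·IQR = 42.40 + 22.60 = 65.00.
4.2 < 8.50 → outlier.
4.3 < 8.50 → outlier.
70.5 > 65.00 → outlier.
89.4 > 65.00 → outlier.
All remaining values lie within [8.50, 65.00].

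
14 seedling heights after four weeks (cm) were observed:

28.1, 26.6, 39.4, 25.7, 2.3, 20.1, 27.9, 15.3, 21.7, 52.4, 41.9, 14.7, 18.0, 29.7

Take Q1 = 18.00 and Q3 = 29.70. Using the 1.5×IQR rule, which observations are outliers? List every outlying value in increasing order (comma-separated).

IQR = Q3 − Q1 = 29.70 − 18.00 = 11.70.
Lower fence = Q1 − 1.5·IQR = 18.00 − 17.55 = 0.45.
Upper fence = Q3 + 1.5·IQR = 29.70 + 17.55 = 47.25.
52.4 > 47.25 → outlier.
All remaining values lie within [0.45, 47.25].

52.4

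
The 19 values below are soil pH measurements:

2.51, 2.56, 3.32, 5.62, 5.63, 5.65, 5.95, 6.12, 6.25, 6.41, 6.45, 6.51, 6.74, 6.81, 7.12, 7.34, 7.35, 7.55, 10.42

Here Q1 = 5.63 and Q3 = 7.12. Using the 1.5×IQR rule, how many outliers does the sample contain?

4

IQR = 1.49; fences at 5.63 − 2.235 = 3.395 and 7.12 + 2.235 = 9.355.
Outside the cutoffs: 2.51, 2.56, 3.32, 10.42.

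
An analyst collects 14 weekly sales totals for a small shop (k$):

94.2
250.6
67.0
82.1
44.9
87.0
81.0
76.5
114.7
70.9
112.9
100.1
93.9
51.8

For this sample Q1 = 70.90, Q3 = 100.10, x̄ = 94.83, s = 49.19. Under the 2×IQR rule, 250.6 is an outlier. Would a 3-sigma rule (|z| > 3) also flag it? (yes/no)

yes

z = (250.6 − 94.83) / 49.19 = 3.17.
|z| = 3.17 > 3.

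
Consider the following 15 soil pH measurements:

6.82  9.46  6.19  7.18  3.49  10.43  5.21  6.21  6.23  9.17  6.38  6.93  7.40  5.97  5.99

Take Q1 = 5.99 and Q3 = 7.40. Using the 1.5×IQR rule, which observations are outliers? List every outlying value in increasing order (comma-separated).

IQR = Q3 − Q1 = 7.40 − 5.99 = 1.41.
Lower fence = Q1 − 1.5·IQR = 5.99 − 2.115 = 3.875.
Upper fence = Q3 + 1.5·IQR = 7.40 + 2.115 = 9.515.
3.49 < 3.875 → outlier.
10.43 > 9.515 → outlier.
All remaining values lie within [3.875, 9.515].

3.49, 10.43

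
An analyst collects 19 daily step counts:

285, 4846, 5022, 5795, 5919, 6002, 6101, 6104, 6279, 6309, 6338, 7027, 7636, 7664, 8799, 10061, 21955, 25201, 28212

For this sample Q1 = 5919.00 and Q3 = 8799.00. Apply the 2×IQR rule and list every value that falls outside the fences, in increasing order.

21955, 25201, 28212

IQR = Q3 − Q1 = 8799.00 − 5919.00 = 2880.00.
Lower fence = Q1 − 2·IQR = 5919.00 − 5760.00 = 159.00.
Upper fence = Q3 + 2·IQR = 8799.00 + 5760.00 = 14559.00.
21955 > 14559.00 → outlier.
25201 > 14559.00 → outlier.
28212 > 14559.00 → outlier.
All remaining values lie within [159.00, 14559.00].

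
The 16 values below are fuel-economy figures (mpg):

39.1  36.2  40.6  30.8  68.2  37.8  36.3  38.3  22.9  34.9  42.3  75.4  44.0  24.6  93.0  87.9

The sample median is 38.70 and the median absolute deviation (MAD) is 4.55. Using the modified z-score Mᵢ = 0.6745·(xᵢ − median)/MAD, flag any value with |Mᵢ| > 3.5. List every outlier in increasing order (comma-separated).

|Mᵢ| > 3.5 ⇔ |xᵢ − 38.70| > 3.5·4.55/0.6745 = 23.61.
So outliers lie outside [15.09, 62.31].
68.2: M = 4.37 → outlier.
75.4: M = 5.44 → outlier.
87.9: M = 7.29 → outlier.
93.0: M = 8.05 → outlier.

68.2, 75.4, 87.9, 93.0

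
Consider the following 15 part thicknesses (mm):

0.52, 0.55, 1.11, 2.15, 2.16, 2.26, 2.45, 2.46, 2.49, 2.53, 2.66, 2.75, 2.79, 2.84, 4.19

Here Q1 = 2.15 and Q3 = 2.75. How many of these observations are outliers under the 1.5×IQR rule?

IQR = 0.60; fences at 2.15 − 0.90 = 1.25 and 2.75 + 0.90 = 3.65.
Outside the cutoffs: 0.52, 0.55, 1.11, 4.19.

4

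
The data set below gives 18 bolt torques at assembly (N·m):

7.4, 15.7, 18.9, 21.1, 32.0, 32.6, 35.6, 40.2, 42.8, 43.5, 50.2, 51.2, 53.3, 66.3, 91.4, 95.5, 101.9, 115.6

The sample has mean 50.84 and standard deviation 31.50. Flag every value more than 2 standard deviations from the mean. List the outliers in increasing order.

115.6

Cutoffs at x̄ ± 2s: 50.84 ± 2·31.50 = [-12.16, 113.84].
115.6: z = 2.06, |z| > 2 → outlier.
Every other value lies within [-12.16, 113.84].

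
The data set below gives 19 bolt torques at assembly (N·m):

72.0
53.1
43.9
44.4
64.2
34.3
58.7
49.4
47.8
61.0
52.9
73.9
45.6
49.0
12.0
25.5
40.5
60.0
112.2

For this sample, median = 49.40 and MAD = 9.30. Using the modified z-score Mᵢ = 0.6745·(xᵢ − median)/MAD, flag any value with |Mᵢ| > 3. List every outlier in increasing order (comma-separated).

|Mᵢ| > 3 ⇔ |xᵢ − 49.40| > 3·9.30/0.6745 = 41.36.
So outliers lie outside [8.04, 90.76].
112.2: M = 4.55 → outlier.

112.2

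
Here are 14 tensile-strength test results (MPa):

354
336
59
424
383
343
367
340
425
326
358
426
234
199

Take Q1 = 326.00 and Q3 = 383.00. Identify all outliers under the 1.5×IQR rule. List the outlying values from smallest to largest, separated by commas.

IQR = Q3 − Q1 = 383.00 − 326.00 = 57.00.
Lower fence = Q1 − 1.5·IQR = 326.00 − 85.50 = 240.50.
Upper fence = Q3 + 1.5·IQR = 383.00 + 85.50 = 468.50.
59 < 240.50 → outlier.
199 < 240.50 → outlier.
234 < 240.50 → outlier.
All remaining values lie within [240.50, 468.50].

59, 199, 234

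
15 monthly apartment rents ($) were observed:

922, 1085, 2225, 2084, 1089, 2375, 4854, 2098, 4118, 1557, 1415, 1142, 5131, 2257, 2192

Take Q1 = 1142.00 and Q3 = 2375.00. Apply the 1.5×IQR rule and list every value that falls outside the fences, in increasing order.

IQR = Q3 − Q1 = 2375.00 − 1142.00 = 1233.00.
Lower fence = Q1 − 1.5·IQR = 1142.00 − 1849.50 = -707.50.
Upper fence = Q3 + 1.5·IQR = 2375.00 + 1849.50 = 4224.50.
4854 > 4224.50 → outlier.
5131 > 4224.50 → outlier.
All remaining values lie within [-707.50, 4224.50].

4854, 5131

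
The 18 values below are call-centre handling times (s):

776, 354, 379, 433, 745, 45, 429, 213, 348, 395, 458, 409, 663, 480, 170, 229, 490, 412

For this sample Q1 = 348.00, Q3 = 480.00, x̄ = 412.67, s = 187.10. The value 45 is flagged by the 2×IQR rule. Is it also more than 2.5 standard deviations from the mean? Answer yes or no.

z = (45 − 412.67) / 187.10 = -1.97.
|z| = 1.97 ≤ 2.5.

no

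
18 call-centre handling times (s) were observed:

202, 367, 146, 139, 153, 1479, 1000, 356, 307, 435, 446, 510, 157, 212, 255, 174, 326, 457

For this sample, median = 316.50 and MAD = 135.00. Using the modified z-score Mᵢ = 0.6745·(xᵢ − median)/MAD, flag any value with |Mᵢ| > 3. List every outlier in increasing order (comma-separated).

1000, 1479

|Mᵢ| > 3 ⇔ |xᵢ − 316.50| > 3·135.00/0.6745 = 600.44.
So outliers lie outside [-283.94, 916.94].
1000: M = 3.41 → outlier.
1479: M = 5.81 → outlier.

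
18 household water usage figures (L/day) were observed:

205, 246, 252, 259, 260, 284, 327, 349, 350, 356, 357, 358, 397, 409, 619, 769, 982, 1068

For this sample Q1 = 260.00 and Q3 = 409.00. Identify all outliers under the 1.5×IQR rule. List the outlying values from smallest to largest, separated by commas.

769, 982, 1068

IQR = Q3 − Q1 = 409.00 − 260.00 = 149.00.
Lower fence = Q1 − 1.5·IQR = 260.00 − 223.50 = 36.50.
Upper fence = Q3 + 1.5·IQR = 409.00 + 223.50 = 632.50.
769 > 632.50 → outlier.
982 > 632.50 → outlier.
1068 > 632.50 → outlier.
All remaining values lie within [36.50, 632.50].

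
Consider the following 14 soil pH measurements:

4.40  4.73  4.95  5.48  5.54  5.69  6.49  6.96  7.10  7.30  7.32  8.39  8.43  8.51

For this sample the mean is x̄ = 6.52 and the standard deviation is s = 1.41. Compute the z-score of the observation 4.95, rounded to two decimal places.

-1.11

z = (4.95 − 6.52) / 1.41 = -1.11.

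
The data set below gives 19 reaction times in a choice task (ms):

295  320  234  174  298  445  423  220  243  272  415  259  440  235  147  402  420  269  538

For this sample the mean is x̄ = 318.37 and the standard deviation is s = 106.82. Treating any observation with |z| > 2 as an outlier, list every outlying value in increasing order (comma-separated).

538

Cutoffs at x̄ ± 2s: 318.37 ± 2·106.82 = [104.73, 532.01].
538: z = 2.06, |z| > 2 → outlier.
Every other value lies within [104.73, 532.01].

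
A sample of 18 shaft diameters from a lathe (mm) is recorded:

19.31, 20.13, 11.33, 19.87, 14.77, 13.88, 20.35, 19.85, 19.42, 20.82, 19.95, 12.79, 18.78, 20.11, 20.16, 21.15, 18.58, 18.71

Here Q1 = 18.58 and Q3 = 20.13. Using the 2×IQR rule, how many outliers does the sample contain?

IQR = 1.55; fences at 18.58 − 3.10 = 15.48 and 20.13 + 3.10 = 23.23.
Outside the cutoffs: 11.33, 12.79, 13.88, 14.77.

4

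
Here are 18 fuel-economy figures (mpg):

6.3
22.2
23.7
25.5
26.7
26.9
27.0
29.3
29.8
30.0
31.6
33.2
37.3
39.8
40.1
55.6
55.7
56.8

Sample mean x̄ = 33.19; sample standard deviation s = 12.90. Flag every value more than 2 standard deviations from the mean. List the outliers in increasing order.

Cutoffs at x̄ ± 2s: 33.19 ± 2·12.90 = [7.39, 58.99].
6.3: z = -2.08, |z| > 2 → outlier.
Every other value lies within [7.39, 58.99].

6.3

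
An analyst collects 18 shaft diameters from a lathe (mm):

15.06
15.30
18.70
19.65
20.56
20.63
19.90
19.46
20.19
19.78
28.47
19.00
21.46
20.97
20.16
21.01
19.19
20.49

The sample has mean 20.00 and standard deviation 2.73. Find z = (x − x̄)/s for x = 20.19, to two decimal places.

0.07

z = (20.19 − 20.00) / 2.73 = 0.07.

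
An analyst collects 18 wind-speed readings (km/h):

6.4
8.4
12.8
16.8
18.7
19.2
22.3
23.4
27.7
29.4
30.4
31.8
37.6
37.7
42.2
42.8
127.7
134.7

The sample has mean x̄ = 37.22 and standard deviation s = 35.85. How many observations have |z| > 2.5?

2

Cutoffs: x̄ ± 2.5s = [-52.405, 126.845].
Outside the cutoffs: 127.7, 134.7.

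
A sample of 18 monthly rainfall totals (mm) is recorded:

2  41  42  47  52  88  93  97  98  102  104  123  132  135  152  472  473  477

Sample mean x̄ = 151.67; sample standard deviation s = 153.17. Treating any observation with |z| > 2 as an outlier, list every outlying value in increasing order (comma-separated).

472, 473, 477

Cutoffs at x̄ ± 2s: 151.67 ± 2·153.17 = [-154.67, 458.01].
472: z = 2.09, |z| > 2 → outlier.
473: z = 2.10, |z| > 2 → outlier.
477: z = 2.12, |z| > 2 → outlier.
Every other value lies within [-154.67, 458.01].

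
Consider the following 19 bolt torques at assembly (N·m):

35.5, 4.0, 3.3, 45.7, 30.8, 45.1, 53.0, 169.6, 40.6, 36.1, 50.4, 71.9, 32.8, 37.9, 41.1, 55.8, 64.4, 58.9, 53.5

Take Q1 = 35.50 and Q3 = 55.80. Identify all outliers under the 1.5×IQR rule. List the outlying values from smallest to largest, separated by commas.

IQR = Q3 − Q1 = 55.80 − 35.50 = 20.30.
Lower fence = Q1 − 1.5·IQR = 35.50 − 30.45 = 5.05.
Upper fence = Q3 + 1.5·IQR = 55.80 + 30.45 = 86.25.
3.3 < 5.05 → outlier.
4.0 < 5.05 → outlier.
169.6 > 86.25 → outlier.
All remaining values lie within [5.05, 86.25].

3.3, 4.0, 169.6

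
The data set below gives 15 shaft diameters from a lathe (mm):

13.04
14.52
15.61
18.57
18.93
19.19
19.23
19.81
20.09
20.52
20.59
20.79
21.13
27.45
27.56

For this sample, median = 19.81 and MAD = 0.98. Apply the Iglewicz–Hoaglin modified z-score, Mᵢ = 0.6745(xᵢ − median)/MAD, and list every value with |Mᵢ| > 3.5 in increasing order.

13.04, 14.52, 27.45, 27.56

|Mᵢ| > 3.5 ⇔ |xᵢ − 19.81| > 3.5·0.98/0.6745 = 5.09.
So outliers lie outside [14.72, 24.90].
13.04: M = -4.66 → outlier.
14.52: M = -3.64 → outlier.
27.45: M = 5.26 → outlier.
27.56: M = 5.33 → outlier.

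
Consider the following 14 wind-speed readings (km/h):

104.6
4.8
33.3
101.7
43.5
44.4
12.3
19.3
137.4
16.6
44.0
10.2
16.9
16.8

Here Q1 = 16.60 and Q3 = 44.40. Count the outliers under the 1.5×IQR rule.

IQR = 27.80; fences at 16.60 − 41.70 = -25.10 and 44.40 + 41.70 = 86.10.
Outside the cutoffs: 101.7, 104.6, 137.4.

3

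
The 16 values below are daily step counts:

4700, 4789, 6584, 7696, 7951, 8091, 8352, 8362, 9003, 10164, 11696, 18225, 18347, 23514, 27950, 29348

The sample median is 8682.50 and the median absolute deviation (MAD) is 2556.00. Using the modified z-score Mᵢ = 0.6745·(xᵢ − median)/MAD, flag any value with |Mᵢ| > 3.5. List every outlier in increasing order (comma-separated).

|Mᵢ| > 3.5 ⇔ |xᵢ − 8682.50| > 3.5·2556.00/0.6745 = 13263.16.
So outliers lie outside [-4580.66, 21945.66].
23514: M = 3.91 → outlier.
27950: M = 5.08 → outlier.
29348: M = 5.45 → outlier.

23514, 27950, 29348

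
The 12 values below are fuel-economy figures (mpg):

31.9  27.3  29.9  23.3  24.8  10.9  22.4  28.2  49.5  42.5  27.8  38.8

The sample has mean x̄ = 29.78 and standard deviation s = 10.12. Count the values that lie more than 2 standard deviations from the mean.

0

Cutoffs: x̄ ± 2s = [9.54, 50.02].
Every value lies within the cutoffs.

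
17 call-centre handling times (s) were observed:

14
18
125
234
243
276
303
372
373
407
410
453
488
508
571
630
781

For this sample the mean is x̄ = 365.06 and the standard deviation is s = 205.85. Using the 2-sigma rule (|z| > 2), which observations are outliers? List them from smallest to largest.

781

Cutoffs at x̄ ± 2s: 365.06 ± 2·205.85 = [-46.64, 776.76].
781: z = 2.02, |z| > 2 → outlier.
Every other value lies within [-46.64, 776.76].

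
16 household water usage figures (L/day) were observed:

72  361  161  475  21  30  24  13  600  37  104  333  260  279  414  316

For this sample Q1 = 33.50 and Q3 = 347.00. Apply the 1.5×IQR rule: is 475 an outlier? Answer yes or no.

IQR = Q3 − Q1 = 347.00 − 33.50 = 313.50.
Lower fence = Q1 − 1.5·IQR = 33.50 − 470.25 = -436.75.
Upper fence = Q3 + 1.5·IQR = 347.00 + 470.25 = 817.25.
475 lies within [-436.75, 817.25].

no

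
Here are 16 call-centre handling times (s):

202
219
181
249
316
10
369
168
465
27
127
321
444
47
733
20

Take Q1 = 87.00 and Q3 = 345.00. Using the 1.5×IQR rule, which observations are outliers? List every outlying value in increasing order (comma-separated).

IQR = Q3 − Q1 = 345.00 − 87.00 = 258.00.
Lower fence = Q1 − 1.5·IQR = 87.00 − 387.00 = -300.00.
Upper fence = Q3 + 1.5·IQR = 345.00 + 387.00 = 732.00.
733 > 732.00 → outlier.
All remaining values lie within [-300.00, 732.00].

733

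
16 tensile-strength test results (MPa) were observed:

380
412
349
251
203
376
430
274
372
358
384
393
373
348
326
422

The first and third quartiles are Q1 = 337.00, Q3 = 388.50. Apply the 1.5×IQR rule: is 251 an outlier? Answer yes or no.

yes

IQR = Q3 − Q1 = 388.50 − 337.00 = 51.50.
Lower fence = Q1 − 1.5·IQR = 337.00 − 77.25 = 259.75.
Upper fence = Q3 + 1.5·IQR = 388.50 + 77.25 = 465.75.
251 lies below the lower fence.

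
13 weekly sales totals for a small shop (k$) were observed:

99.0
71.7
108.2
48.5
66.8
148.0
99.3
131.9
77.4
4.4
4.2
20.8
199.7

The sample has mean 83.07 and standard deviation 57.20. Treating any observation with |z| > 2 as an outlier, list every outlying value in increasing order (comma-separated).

Cutoffs at x̄ ± 2s: 83.07 ± 2·57.20 = [-31.33, 197.47].
199.7: z = 2.04, |z| > 2 → outlier.
Every other value lies within [-31.33, 197.47].

199.7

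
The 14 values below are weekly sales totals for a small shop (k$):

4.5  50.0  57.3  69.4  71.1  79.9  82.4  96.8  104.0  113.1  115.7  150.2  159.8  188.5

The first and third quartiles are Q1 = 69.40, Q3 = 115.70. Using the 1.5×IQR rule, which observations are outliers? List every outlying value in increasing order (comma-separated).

IQR = Q3 − Q1 = 115.70 − 69.40 = 46.30.
Lower fence = Q1 − 1.5·IQR = 69.40 − 69.45 = -0.05.
Upper fence = Q3 + 1.5·IQR = 115.70 + 69.45 = 185.15.
188.5 > 185.15 → outlier.
All remaining values lie within [-0.05, 185.15].

188.5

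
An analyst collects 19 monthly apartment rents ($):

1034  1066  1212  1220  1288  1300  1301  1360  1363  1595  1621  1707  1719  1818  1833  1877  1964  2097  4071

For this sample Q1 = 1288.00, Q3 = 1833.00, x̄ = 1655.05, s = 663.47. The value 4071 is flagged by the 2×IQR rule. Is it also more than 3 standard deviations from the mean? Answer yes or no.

z = (4071 − 1655.05) / 663.47 = 3.64.
|z| = 3.64 > 3.

yes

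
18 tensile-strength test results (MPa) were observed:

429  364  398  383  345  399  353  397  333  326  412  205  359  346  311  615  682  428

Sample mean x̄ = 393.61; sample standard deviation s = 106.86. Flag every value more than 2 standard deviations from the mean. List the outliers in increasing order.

615, 682

Cutoffs at x̄ ± 2s: 393.61 ± 2·106.86 = [179.89, 607.33].
615: z = 2.07, |z| > 2 → outlier.
682: z = 2.70, |z| > 2 → outlier.
Every other value lies within [179.89, 607.33].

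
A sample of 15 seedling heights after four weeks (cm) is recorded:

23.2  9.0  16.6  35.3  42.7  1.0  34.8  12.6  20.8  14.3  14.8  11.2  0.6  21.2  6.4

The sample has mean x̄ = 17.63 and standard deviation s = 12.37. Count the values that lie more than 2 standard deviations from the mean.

1

Cutoffs: x̄ ± 2s = [-7.11, 42.37].
Outside the cutoffs: 42.7.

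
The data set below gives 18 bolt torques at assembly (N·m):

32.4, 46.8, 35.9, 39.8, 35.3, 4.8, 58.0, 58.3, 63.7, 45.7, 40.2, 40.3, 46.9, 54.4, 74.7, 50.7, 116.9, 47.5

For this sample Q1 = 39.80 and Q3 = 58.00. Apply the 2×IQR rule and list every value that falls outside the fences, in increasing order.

116.9

IQR = Q3 − Q1 = 58.00 − 39.80 = 18.20.
Lower fence = Q1 − 2·IQR = 39.80 − 36.40 = 3.40.
Upper fence = Q3 + 2·IQR = 58.00 + 36.40 = 94.40.
116.9 > 94.40 → outlier.
All remaining values lie within [3.40, 94.40].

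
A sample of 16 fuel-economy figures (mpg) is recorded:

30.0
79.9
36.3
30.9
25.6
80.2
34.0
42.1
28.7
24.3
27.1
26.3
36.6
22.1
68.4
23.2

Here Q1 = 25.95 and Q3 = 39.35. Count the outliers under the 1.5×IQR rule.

3

IQR = 13.40; fences at 25.95 − 20.10 = 5.85 and 39.35 + 20.10 = 59.45.
Outside the cutoffs: 68.4, 79.9, 80.2.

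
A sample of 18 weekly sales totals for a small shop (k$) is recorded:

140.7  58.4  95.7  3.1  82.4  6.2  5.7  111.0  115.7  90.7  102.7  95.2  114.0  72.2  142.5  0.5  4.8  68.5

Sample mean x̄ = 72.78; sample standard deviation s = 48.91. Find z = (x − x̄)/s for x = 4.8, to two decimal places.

-1.39

z = (4.8 − 72.78) / 48.91 = -1.39.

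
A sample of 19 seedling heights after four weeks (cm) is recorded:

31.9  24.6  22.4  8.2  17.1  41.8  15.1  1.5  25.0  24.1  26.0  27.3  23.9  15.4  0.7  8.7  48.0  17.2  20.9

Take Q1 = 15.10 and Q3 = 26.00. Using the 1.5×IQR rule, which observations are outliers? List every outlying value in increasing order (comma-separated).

IQR = Q3 − Q1 = 26.00 − 15.10 = 10.90.
Lower fence = Q1 − 1.5·IQR = 15.10 − 16.35 = -1.25.
Upper fence = Q3 + 1.5·IQR = 26.00 + 16.35 = 42.35.
48.0 > 42.35 → outlier.
All remaining values lie within [-1.25, 42.35].

48.0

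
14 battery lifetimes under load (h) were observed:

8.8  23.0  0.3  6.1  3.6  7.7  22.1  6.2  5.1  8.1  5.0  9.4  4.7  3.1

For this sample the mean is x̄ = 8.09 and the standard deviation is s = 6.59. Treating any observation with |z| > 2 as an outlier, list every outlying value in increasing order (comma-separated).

22.1, 23.0

Cutoffs at x̄ ± 2s: 8.09 ± 2·6.59 = [-5.09, 21.27].
22.1: z = 2.13, |z| > 2 → outlier.
23.0: z = 2.26, |z| > 2 → outlier.
Every other value lies within [-5.09, 21.27].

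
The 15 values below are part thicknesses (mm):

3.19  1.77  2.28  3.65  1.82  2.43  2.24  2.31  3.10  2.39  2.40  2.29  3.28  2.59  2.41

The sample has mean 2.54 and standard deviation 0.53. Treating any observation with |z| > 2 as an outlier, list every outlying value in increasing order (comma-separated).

Cutoffs at x̄ ± 2s: 2.54 ± 2·0.53 = [1.48, 3.60].
3.65: z = 2.09, |z| > 2 → outlier.
Every other value lies within [1.48, 3.60].

3.65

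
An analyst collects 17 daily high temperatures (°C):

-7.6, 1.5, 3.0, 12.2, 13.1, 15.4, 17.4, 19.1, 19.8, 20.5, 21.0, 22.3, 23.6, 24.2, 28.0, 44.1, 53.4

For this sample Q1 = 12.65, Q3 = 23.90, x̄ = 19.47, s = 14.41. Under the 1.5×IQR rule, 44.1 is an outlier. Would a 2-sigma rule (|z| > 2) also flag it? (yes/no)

z = (44.1 − 19.47) / 14.41 = 1.71.
|z| = 1.71 ≤ 2.

no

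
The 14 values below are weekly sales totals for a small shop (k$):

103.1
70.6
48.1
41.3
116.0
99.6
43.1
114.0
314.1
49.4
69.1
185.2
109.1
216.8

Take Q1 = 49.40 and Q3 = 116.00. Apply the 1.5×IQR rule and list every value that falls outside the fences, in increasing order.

IQR = Q3 − Q1 = 116.00 − 49.40 = 66.60.
Lower fence = Q1 − 1.5·IQR = 49.40 − 99.90 = -50.50.
Upper fence = Q3 + 1.5·IQR = 116.00 + 99.90 = 215.90.
216.8 > 215.90 → outlier.
314.1 > 215.90 → outlier.
All remaining values lie within [-50.50, 215.90].

216.8, 314.1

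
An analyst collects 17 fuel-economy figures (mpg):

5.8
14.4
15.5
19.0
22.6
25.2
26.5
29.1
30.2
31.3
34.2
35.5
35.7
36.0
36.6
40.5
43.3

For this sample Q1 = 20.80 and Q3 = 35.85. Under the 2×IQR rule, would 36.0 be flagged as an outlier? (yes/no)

IQR = Q3 − Q1 = 35.85 − 20.80 = 15.05.
Lower fence = Q1 − 2·IQR = 20.80 − 30.10 = -9.30.
Upper fence = Q3 + 2·IQR = 35.85 + 30.10 = 65.95.
36.0 lies within [-9.30, 65.95].

no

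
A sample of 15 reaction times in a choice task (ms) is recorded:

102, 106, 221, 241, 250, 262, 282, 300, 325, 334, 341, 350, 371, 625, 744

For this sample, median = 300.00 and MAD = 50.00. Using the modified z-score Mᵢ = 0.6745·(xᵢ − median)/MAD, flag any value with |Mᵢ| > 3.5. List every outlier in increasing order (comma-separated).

625, 744

|Mᵢ| > 3.5 ⇔ |xᵢ − 300.00| > 3.5·50.00/0.6745 = 259.45.
So outliers lie outside [40.55, 559.45].
625: M = 4.38 → outlier.
744: M = 5.99 → outlier.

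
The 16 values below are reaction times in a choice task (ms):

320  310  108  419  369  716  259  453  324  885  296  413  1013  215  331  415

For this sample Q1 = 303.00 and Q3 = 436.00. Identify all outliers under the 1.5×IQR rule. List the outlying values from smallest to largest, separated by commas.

IQR = Q3 − Q1 = 436.00 − 303.00 = 133.00.
Lower fence = Q1 − 1.5·IQR = 303.00 − 199.50 = 103.50.
Upper fence = Q3 + 1.5·IQR = 436.00 + 199.50 = 635.50.
716 > 635.50 → outlier.
885 > 635.50 → outlier.
1013 > 635.50 → outlier.
All remaining values lie within [103.50, 635.50].

716, 885, 1013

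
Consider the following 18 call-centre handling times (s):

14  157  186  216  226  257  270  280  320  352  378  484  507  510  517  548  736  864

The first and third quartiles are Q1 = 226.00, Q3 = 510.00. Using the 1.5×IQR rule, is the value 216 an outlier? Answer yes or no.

IQR = Q3 − Q1 = 510.00 − 226.00 = 284.00.
Lower fence = Q1 − 1.5·IQR = 226.00 − 426.00 = -200.00.
Upper fence = Q3 + 1.5·IQR = 510.00 + 426.00 = 936.00.
216 lies within [-200.00, 936.00].

no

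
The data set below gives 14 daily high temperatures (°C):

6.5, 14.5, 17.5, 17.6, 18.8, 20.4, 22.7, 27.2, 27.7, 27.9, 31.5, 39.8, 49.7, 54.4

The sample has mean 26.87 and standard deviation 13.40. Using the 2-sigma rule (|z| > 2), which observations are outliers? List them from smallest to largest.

54.4

Cutoffs at x̄ ± 2s: 26.87 ± 2·13.40 = [0.07, 53.67].
54.4: z = 2.05, |z| > 2 → outlier.
Every other value lies within [0.07, 53.67].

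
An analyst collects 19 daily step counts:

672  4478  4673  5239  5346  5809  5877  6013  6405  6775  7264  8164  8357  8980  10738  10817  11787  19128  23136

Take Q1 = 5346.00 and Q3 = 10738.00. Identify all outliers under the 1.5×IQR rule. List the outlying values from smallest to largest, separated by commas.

19128, 23136

IQR = Q3 − Q1 = 10738.00 − 5346.00 = 5392.00.
Lower fence = Q1 − 1.5·IQR = 5346.00 − 8088.00 = -2742.00.
Upper fence = Q3 + 1.5·IQR = 10738.00 + 8088.00 = 18826.00.
19128 > 18826.00 → outlier.
23136 > 18826.00 → outlier.
All remaining values lie within [-2742.00, 18826.00].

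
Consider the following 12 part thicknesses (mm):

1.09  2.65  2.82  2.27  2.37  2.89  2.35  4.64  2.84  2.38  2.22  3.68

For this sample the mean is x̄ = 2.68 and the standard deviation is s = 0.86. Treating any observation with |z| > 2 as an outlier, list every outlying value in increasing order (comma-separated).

4.64

Cutoffs at x̄ ± 2s: 2.68 ± 2·0.86 = [0.96, 4.40].
4.64: z = 2.28, |z| > 2 → outlier.
Every other value lies within [0.96, 4.40].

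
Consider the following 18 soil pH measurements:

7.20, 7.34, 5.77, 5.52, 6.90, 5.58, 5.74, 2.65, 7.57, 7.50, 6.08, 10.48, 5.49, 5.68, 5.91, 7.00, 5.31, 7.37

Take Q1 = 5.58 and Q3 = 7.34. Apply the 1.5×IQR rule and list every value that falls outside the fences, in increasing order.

IQR = Q3 − Q1 = 7.34 − 5.58 = 1.76.
Lower fence = Q1 − 1.5·IQR = 5.58 − 2.64 = 2.94.
Upper fence = Q3 + 1.5·IQR = 7.34 + 2.64 = 9.98.
2.65 < 2.94 → outlier.
10.48 > 9.98 → outlier.
All remaining values lie within [2.94, 9.98].

2.65, 10.48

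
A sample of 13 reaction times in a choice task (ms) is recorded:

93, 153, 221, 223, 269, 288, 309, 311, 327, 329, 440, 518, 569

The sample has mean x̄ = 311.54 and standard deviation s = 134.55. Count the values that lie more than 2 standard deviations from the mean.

Cutoffs: x̄ ± 2s = [42.44, 580.64].
Every value lies within the cutoffs.

0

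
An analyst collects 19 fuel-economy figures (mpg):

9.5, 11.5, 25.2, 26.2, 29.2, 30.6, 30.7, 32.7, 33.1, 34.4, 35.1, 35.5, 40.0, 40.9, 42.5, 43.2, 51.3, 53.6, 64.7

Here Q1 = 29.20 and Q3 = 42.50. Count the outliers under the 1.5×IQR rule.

1

IQR = 13.30; fences at 29.20 − 19.95 = 9.25 and 42.50 + 19.95 = 62.45.
Outside the cutoffs: 64.7.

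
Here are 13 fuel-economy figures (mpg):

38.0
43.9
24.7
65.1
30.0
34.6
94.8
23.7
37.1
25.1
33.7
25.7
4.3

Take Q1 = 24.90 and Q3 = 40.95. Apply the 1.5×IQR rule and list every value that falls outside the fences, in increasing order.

65.1, 94.8

IQR = Q3 − Q1 = 40.95 − 24.90 = 16.05.
Lower fence = Q1 − 1.5·IQR = 24.90 − 24.075 = 0.825.
Upper fence = Q3 + 1.5·IQR = 40.95 + 24.075 = 65.025.
65.1 > 65.025 → outlier.
94.8 > 65.025 → outlier.
All remaining values lie within [0.825, 65.025].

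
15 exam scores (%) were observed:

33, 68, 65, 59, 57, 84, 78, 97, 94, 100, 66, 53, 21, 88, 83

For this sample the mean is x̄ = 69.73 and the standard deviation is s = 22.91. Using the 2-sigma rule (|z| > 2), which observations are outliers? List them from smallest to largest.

21

Cutoffs at x̄ ± 2s: 69.73 ± 2·22.91 = [23.91, 115.55].
21: z = -2.13, |z| > 2 → outlier.
Every other value lies within [23.91, 115.55].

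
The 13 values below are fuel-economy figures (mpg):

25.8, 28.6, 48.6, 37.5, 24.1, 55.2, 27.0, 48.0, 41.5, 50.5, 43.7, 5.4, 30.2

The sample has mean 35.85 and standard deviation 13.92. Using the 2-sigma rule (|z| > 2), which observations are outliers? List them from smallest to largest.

5.4

Cutoffs at x̄ ± 2s: 35.85 ± 2·13.92 = [8.01, 63.69].
5.4: z = -2.19, |z| > 2 → outlier.
Every other value lies within [8.01, 63.69].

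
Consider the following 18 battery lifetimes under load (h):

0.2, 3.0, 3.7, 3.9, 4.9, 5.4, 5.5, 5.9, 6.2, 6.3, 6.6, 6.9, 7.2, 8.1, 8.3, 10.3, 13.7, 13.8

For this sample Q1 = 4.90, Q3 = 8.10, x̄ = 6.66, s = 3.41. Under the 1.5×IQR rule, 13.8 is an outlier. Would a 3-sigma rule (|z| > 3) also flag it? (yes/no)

no

z = (13.8 − 6.66) / 3.41 = 2.09.
|z| = 2.09 ≤ 3.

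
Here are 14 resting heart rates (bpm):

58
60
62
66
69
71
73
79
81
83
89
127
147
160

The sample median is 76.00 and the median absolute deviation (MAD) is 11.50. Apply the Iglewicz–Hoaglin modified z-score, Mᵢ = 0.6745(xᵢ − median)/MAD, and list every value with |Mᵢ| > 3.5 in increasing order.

|Mᵢ| > 3.5 ⇔ |xᵢ − 76.00| > 3.5·11.50/0.6745 = 59.67.
So outliers lie outside [16.33, 135.67].
147: M = 4.16 → outlier.
160: M = 4.93 → outlier.

147, 160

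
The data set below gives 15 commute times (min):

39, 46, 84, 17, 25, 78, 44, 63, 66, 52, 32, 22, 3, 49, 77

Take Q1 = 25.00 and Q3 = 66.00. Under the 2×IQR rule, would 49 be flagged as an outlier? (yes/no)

no

IQR = Q3 − Q1 = 66.00 − 25.00 = 41.00.
Lower fence = Q1 − 2·IQR = 25.00 − 82.00 = -57.00.
Upper fence = Q3 + 2·IQR = 66.00 + 82.00 = 148.00.
49 lies within [-57.00, 148.00].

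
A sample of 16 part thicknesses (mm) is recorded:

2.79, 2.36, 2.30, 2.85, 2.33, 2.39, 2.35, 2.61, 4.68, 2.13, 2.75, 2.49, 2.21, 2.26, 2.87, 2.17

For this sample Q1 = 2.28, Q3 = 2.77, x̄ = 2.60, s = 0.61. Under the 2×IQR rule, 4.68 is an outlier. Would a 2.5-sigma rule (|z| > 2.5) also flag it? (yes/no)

yes

z = (4.68 − 2.60) / 0.61 = 3.41.
|z| = 3.41 > 2.5.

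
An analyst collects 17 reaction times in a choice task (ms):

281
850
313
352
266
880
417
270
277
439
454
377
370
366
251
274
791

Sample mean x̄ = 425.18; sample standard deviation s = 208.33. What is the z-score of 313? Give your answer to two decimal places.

-0.54

z = (313 − 425.18) / 208.33 = -0.54.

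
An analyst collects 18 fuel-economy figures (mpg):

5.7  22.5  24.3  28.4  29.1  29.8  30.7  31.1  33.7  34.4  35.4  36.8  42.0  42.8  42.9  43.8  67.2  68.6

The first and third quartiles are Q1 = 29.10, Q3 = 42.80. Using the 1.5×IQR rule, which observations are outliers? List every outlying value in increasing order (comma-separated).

IQR = Q3 − Q1 = 42.80 − 29.10 = 13.70.
Lower fence = Q1 − 1.5·IQR = 29.10 − 20.55 = 8.55.
Upper fence = Q3 + 1.5·IQR = 42.80 + 20.55 = 63.35.
5.7 < 8.55 → outlier.
67.2 > 63.35 → outlier.
68.6 > 63.35 → outlier.
All remaining values lie within [8.55, 63.35].

5.7, 67.2, 68.6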